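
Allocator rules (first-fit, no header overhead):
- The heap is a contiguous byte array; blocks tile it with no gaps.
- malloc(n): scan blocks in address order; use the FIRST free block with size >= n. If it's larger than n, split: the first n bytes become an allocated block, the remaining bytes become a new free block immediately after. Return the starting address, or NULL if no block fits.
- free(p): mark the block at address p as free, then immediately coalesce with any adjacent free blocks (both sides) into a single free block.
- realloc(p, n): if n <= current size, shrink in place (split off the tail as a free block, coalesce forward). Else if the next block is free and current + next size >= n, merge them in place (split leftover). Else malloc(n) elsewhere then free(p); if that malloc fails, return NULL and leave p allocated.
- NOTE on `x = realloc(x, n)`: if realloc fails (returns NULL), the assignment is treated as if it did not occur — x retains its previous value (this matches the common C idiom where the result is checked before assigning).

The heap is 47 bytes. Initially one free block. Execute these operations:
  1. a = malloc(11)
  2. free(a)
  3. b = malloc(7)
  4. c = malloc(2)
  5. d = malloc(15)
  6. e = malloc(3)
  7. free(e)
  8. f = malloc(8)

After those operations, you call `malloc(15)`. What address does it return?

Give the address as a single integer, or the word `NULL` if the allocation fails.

Op 1: a = malloc(11) -> a = 0; heap: [0-10 ALLOC][11-46 FREE]
Op 2: free(a) -> (freed a); heap: [0-46 FREE]
Op 3: b = malloc(7) -> b = 0; heap: [0-6 ALLOC][7-46 FREE]
Op 4: c = malloc(2) -> c = 7; heap: [0-6 ALLOC][7-8 ALLOC][9-46 FREE]
Op 5: d = malloc(15) -> d = 9; heap: [0-6 ALLOC][7-8 ALLOC][9-23 ALLOC][24-46 FREE]
Op 6: e = malloc(3) -> e = 24; heap: [0-6 ALLOC][7-8 ALLOC][9-23 ALLOC][24-26 ALLOC][27-46 FREE]
Op 7: free(e) -> (freed e); heap: [0-6 ALLOC][7-8 ALLOC][9-23 ALLOC][24-46 FREE]
Op 8: f = malloc(8) -> f = 24; heap: [0-6 ALLOC][7-8 ALLOC][9-23 ALLOC][24-31 ALLOC][32-46 FREE]
malloc(15): first-fit scan over [0-6 ALLOC][7-8 ALLOC][9-23 ALLOC][24-31 ALLOC][32-46 FREE] -> 32

Answer: 32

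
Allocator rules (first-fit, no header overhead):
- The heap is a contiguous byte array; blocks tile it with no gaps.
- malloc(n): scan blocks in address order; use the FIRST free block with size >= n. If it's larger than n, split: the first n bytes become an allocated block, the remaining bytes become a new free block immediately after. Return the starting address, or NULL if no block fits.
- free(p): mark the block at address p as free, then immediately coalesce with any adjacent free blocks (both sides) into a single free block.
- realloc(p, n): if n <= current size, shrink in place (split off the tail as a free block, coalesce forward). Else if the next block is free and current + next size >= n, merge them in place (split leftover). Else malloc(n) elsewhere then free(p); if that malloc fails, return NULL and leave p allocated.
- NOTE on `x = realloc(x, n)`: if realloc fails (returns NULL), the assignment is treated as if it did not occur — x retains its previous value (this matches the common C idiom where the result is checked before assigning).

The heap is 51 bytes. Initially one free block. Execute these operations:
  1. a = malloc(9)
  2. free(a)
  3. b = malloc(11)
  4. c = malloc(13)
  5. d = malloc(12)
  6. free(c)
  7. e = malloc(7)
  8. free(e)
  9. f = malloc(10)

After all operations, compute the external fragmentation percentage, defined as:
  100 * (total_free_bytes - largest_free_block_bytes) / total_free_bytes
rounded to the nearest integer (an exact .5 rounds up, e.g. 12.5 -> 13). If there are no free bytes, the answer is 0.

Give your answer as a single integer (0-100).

Op 1: a = malloc(9) -> a = 0; heap: [0-8 ALLOC][9-50 FREE]
Op 2: free(a) -> (freed a); heap: [0-50 FREE]
Op 3: b = malloc(11) -> b = 0; heap: [0-10 ALLOC][11-50 FREE]
Op 4: c = malloc(13) -> c = 11; heap: [0-10 ALLOC][11-23 ALLOC][24-50 FREE]
Op 5: d = malloc(12) -> d = 24; heap: [0-10 ALLOC][11-23 ALLOC][24-35 ALLOC][36-50 FREE]
Op 6: free(c) -> (freed c); heap: [0-10 ALLOC][11-23 FREE][24-35 ALLOC][36-50 FREE]
Op 7: e = malloc(7) -> e = 11; heap: [0-10 ALLOC][11-17 ALLOC][18-23 FREE][24-35 ALLOC][36-50 FREE]
Op 8: free(e) -> (freed e); heap: [0-10 ALLOC][11-23 FREE][24-35 ALLOC][36-50 FREE]
Op 9: f = malloc(10) -> f = 11; heap: [0-10 ALLOC][11-20 ALLOC][21-23 FREE][24-35 ALLOC][36-50 FREE]
Free blocks: [3 15] total_free=18 largest=15 -> 100*(18-15)/18 = 300/18 ≈ 16.667 -> rounds to 17

Answer: 17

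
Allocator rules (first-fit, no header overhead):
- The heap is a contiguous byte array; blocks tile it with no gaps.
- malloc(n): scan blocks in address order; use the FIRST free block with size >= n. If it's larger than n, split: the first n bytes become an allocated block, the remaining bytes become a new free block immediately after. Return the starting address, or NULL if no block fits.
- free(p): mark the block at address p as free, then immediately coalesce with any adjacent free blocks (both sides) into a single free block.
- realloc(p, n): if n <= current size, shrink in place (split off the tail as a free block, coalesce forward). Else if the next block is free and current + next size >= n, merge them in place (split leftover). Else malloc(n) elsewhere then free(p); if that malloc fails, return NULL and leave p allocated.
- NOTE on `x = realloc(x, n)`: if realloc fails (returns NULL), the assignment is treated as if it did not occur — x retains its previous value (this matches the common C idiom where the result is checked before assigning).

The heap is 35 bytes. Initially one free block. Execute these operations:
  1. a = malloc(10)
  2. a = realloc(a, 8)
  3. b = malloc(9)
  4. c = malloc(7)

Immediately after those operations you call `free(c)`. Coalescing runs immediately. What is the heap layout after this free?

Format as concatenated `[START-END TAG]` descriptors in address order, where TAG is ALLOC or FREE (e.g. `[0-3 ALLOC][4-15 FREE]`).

Op 1: a = malloc(10) -> a = 0; heap: [0-9 ALLOC][10-34 FREE]
Op 2: a = realloc(a, 8) -> a = 0; heap: [0-7 ALLOC][8-34 FREE]
Op 3: b = malloc(9) -> b = 8; heap: [0-7 ALLOC][8-16 ALLOC][17-34 FREE]
Op 4: c = malloc(7) -> c = 17; heap: [0-7 ALLOC][8-16 ALLOC][17-23 ALLOC][24-34 FREE]
free(c): c = 17 -> block [17-23 ALLOC]; mark free, coalesce with adjacent free neighbors -> [0-7 ALLOC][8-16 ALLOC][17-34 FREE]

Answer: [0-7 ALLOC][8-16 ALLOC][17-34 FREE]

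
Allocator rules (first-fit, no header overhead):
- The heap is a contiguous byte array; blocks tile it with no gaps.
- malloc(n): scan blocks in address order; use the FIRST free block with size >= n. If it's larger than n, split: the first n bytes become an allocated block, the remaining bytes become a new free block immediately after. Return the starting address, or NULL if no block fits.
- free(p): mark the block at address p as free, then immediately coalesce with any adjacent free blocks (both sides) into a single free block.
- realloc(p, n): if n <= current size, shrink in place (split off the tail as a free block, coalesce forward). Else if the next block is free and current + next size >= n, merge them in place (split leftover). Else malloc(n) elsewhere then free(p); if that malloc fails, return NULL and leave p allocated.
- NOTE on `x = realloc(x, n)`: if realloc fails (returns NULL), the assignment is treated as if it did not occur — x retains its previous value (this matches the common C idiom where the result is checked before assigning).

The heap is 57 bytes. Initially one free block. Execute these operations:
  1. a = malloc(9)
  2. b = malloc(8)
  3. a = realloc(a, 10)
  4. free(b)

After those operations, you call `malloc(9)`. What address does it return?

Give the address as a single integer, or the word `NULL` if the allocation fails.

Op 1: a = malloc(9) -> a = 0; heap: [0-8 ALLOC][9-56 FREE]
Op 2: b = malloc(8) -> b = 9; heap: [0-8 ALLOC][9-16 ALLOC][17-56 FREE]
Op 3: a = realloc(a, 10) -> a = 17; heap: [0-8 FREE][9-16 ALLOC][17-26 ALLOC][27-56 FREE]
Op 4: free(b) -> (freed b); heap: [0-16 FREE][17-26 ALLOC][27-56 FREE]
malloc(9): first-fit scan over [0-16 FREE][17-26 ALLOC][27-56 FREE] -> 0

Answer: 0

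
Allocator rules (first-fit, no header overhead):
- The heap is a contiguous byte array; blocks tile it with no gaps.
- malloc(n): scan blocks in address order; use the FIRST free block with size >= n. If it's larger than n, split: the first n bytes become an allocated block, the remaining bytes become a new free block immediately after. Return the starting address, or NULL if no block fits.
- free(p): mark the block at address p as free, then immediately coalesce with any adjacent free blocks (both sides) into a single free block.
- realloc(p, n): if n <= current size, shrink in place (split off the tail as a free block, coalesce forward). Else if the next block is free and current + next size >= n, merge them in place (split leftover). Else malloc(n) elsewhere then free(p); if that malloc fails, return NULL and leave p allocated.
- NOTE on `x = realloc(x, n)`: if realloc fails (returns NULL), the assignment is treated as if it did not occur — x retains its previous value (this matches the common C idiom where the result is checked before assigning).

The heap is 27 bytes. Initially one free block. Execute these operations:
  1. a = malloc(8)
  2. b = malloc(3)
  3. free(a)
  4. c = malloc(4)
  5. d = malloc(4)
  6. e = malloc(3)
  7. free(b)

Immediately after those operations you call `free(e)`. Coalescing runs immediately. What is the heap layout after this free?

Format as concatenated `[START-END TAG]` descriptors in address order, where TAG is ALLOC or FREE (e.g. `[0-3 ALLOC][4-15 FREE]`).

Answer: [0-3 ALLOC][4-7 ALLOC][8-26 FREE]

Derivation:
Op 1: a = malloc(8) -> a = 0; heap: [0-7 ALLOC][8-26 FREE]
Op 2: b = malloc(3) -> b = 8; heap: [0-7 ALLOC][8-10 ALLOC][11-26 FREE]
Op 3: free(a) -> (freed a); heap: [0-7 FREE][8-10 ALLOC][11-26 FREE]
Op 4: c = malloc(4) -> c = 0; heap: [0-3 ALLOC][4-7 FREE][8-10 ALLOC][11-26 FREE]
Op 5: d = malloc(4) -> d = 4; heap: [0-3 ALLOC][4-7 ALLOC][8-10 ALLOC][11-26 FREE]
Op 6: e = malloc(3) -> e = 11; heap: [0-3 ALLOC][4-7 ALLOC][8-10 ALLOC][11-13 ALLOC][14-26 FREE]
Op 7: free(b) -> (freed b); heap: [0-3 ALLOC][4-7 ALLOC][8-10 FREE][11-13 ALLOC][14-26 FREE]
free(e): e = 11 -> block [11-13 ALLOC]; mark free, coalesce with adjacent free neighbors -> [0-3 ALLOC][4-7 ALLOC][8-26 FREE]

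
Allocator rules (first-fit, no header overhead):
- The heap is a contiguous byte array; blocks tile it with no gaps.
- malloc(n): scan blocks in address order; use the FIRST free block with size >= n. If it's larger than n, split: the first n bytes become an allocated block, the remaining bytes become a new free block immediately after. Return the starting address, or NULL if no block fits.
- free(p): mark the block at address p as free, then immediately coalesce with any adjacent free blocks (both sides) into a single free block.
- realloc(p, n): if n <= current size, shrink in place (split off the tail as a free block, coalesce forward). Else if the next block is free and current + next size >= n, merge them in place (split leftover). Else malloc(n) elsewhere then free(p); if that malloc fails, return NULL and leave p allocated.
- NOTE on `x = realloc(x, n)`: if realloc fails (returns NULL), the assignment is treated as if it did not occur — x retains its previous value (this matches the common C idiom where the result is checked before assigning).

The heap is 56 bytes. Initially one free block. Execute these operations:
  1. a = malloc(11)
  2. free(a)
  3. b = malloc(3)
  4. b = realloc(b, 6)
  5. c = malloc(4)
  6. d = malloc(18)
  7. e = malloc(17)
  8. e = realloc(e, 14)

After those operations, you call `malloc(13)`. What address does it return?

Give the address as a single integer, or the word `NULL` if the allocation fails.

Op 1: a = malloc(11) -> a = 0; heap: [0-10 ALLOC][11-55 FREE]
Op 2: free(a) -> (freed a); heap: [0-55 FREE]
Op 3: b = malloc(3) -> b = 0; heap: [0-2 ALLOC][3-55 FREE]
Op 4: b = realloc(b, 6) -> b = 0; heap: [0-5 ALLOC][6-55 FREE]
Op 5: c = malloc(4) -> c = 6; heap: [0-5 ALLOC][6-9 ALLOC][10-55 FREE]
Op 6: d = malloc(18) -> d = 10; heap: [0-5 ALLOC][6-9 ALLOC][10-27 ALLOC][28-55 FREE]
Op 7: e = malloc(17) -> e = 28; heap: [0-5 ALLOC][6-9 ALLOC][10-27 ALLOC][28-44 ALLOC][45-55 FREE]
Op 8: e = realloc(e, 14) -> e = 28; heap: [0-5 ALLOC][6-9 ALLOC][10-27 ALLOC][28-41 ALLOC][42-55 FREE]
malloc(13): first-fit scan over [0-5 ALLOC][6-9 ALLOC][10-27 ALLOC][28-41 ALLOC][42-55 FREE] -> 42

Answer: 42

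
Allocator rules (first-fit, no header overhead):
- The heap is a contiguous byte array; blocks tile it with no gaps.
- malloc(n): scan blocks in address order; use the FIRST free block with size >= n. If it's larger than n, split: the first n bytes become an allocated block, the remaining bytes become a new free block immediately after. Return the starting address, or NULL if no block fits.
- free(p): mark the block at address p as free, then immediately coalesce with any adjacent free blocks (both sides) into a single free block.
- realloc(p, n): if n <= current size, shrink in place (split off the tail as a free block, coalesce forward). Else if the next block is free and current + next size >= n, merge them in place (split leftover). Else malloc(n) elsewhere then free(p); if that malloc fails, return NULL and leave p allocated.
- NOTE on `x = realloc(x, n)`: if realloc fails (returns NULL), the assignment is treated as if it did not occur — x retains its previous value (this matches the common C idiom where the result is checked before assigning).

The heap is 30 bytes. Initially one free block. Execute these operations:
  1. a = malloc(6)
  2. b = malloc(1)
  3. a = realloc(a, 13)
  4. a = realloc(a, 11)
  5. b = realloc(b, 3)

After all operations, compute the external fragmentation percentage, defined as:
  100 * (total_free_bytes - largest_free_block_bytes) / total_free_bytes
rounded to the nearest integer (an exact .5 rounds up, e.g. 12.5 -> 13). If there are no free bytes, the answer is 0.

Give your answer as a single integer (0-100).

Op 1: a = malloc(6) -> a = 0; heap: [0-5 ALLOC][6-29 FREE]
Op 2: b = malloc(1) -> b = 6; heap: [0-5 ALLOC][6-6 ALLOC][7-29 FREE]
Op 3: a = realloc(a, 13) -> a = 7; heap: [0-5 FREE][6-6 ALLOC][7-19 ALLOC][20-29 FREE]
Op 4: a = realloc(a, 11) -> a = 7; heap: [0-5 FREE][6-6 ALLOC][7-17 ALLOC][18-29 FREE]
Op 5: b = realloc(b, 3) -> b = 0; heap: [0-2 ALLOC][3-6 FREE][7-17 ALLOC][18-29 FREE]
Free blocks: [4 12] total_free=16 largest=12 -> 100*(16-12)/16 = 400/16 = 25

Answer: 25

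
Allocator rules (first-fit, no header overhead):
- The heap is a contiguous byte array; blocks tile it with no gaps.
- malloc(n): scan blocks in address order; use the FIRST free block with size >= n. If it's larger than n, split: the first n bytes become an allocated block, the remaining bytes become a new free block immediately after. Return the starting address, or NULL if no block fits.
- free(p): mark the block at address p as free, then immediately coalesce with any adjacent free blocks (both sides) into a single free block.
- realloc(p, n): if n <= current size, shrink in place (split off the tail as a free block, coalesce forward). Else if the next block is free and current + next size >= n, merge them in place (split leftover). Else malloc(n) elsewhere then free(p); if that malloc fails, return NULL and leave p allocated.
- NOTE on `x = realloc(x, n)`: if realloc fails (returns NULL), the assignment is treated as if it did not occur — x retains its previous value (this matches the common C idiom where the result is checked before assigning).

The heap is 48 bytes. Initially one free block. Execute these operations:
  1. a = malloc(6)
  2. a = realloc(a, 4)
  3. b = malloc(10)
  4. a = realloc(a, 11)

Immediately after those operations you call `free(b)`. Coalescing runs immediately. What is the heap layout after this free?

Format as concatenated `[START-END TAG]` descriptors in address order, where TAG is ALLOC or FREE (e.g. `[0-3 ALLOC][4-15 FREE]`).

Answer: [0-13 FREE][14-24 ALLOC][25-47 FREE]

Derivation:
Op 1: a = malloc(6) -> a = 0; heap: [0-5 ALLOC][6-47 FREE]
Op 2: a = realloc(a, 4) -> a = 0; heap: [0-3 ALLOC][4-47 FREE]
Op 3: b = malloc(10) -> b = 4; heap: [0-3 ALLOC][4-13 ALLOC][14-47 FREE]
Op 4: a = realloc(a, 11) -> a = 14; heap: [0-3 FREE][4-13 ALLOC][14-24 ALLOC][25-47 FREE]
free(b): b = 4 -> block [4-13 ALLOC]; mark free, coalesce with adjacent free neighbors -> [0-13 FREE][14-24 ALLOC][25-47 FREE]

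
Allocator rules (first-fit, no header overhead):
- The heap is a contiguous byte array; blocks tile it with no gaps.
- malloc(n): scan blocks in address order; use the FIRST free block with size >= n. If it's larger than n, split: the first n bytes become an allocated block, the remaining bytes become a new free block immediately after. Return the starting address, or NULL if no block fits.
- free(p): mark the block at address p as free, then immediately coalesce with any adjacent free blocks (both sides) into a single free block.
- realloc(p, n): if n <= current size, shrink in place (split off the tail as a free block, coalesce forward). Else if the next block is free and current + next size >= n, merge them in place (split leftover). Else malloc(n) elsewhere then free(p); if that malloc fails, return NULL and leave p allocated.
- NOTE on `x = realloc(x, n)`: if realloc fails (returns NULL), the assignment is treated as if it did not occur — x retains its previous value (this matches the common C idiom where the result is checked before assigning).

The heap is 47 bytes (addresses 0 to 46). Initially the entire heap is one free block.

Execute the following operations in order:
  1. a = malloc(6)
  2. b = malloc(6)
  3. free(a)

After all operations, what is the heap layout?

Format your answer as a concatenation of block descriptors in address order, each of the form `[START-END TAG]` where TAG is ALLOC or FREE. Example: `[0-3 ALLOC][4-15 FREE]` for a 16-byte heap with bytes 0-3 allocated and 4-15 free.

Op 1: a = malloc(6) -> a = 0; heap: [0-5 ALLOC][6-46 FREE]
Op 2: b = malloc(6) -> b = 6; heap: [0-5 ALLOC][6-11 ALLOC][12-46 FREE]
Op 3: free(a) -> (freed a); heap: [0-5 FREE][6-11 ALLOC][12-46 FREE]

Answer: [0-5 FREE][6-11 ALLOC][12-46 FREE]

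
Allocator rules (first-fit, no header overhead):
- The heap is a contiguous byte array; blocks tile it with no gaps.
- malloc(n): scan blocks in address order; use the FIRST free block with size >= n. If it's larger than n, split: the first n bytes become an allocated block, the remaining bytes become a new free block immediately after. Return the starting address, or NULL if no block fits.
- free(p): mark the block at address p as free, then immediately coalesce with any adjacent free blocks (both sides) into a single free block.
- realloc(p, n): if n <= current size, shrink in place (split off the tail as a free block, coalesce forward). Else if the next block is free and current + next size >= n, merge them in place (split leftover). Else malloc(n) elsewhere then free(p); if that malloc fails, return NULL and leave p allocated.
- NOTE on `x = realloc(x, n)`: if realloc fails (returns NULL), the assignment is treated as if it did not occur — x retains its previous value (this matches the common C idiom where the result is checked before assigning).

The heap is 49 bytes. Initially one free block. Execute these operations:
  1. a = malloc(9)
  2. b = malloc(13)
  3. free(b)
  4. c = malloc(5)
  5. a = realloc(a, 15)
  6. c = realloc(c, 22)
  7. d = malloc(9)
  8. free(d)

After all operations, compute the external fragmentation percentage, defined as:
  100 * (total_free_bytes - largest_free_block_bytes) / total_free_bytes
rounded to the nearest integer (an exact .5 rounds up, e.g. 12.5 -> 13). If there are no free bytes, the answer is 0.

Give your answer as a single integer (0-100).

Op 1: a = malloc(9) -> a = 0; heap: [0-8 ALLOC][9-48 FREE]
Op 2: b = malloc(13) -> b = 9; heap: [0-8 ALLOC][9-21 ALLOC][22-48 FREE]
Op 3: free(b) -> (freed b); heap: [0-8 ALLOC][9-48 FREE]
Op 4: c = malloc(5) -> c = 9; heap: [0-8 ALLOC][9-13 ALLOC][14-48 FREE]
Op 5: a = realloc(a, 15) -> a = 14; heap: [0-8 FREE][9-13 ALLOC][14-28 ALLOC][29-48 FREE]
Op 6: c = realloc(c, 22) -> NULL (c unchanged); heap: [0-8 FREE][9-13 ALLOC][14-28 ALLOC][29-48 FREE]
Op 7: d = malloc(9) -> d = 0; heap: [0-8 ALLOC][9-13 ALLOC][14-28 ALLOC][29-48 FREE]
Op 8: free(d) -> (freed d); heap: [0-8 FREE][9-13 ALLOC][14-28 ALLOC][29-48 FREE]
Free blocks: [9 20] total_free=29 largest=20 -> 100*(29-20)/29 = 900/29 ≈ 31.034 -> rounds to 31

Answer: 31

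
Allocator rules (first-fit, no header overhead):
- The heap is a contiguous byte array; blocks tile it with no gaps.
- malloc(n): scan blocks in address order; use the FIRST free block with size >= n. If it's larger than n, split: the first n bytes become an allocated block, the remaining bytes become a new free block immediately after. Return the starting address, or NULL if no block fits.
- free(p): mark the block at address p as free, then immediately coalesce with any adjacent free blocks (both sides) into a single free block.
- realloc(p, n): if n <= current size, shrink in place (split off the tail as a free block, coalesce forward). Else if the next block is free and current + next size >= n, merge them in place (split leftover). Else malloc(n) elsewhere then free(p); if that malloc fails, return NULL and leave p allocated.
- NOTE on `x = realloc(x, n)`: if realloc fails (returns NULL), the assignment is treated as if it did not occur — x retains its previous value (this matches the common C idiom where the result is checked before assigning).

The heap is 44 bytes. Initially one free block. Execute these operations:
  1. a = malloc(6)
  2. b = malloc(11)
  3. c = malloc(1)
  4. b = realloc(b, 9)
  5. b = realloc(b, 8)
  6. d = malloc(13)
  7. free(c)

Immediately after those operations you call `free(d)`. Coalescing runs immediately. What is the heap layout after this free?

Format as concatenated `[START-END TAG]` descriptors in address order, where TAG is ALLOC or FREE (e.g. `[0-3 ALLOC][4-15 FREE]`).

Answer: [0-5 ALLOC][6-13 ALLOC][14-43 FREE]

Derivation:
Op 1: a = malloc(6) -> a = 0; heap: [0-5 ALLOC][6-43 FREE]
Op 2: b = malloc(11) -> b = 6; heap: [0-5 ALLOC][6-16 ALLOC][17-43 FREE]
Op 3: c = malloc(1) -> c = 17; heap: [0-5 ALLOC][6-16 ALLOC][17-17 ALLOC][18-43 FREE]
Op 4: b = realloc(b, 9) -> b = 6; heap: [0-5 ALLOC][6-14 ALLOC][15-16 FREE][17-17 ALLOC][18-43 FREE]
Op 5: b = realloc(b, 8) -> b = 6; heap: [0-5 ALLOC][6-13 ALLOC][14-16 FREE][17-17 ALLOC][18-43 FREE]
Op 6: d = malloc(13) -> d = 18; heap: [0-5 ALLOC][6-13 ALLOC][14-16 FREE][17-17 ALLOC][18-30 ALLOC][31-43 FREE]
Op 7: free(c) -> (freed c); heap: [0-5 ALLOC][6-13 ALLOC][14-17 FREE][18-30 ALLOC][31-43 FREE]
free(d): d = 18 -> block [18-30 ALLOC]; mark free, coalesce with adjacent free neighbors -> [0-5 ALLOC][6-13 ALLOC][14-43 FREE]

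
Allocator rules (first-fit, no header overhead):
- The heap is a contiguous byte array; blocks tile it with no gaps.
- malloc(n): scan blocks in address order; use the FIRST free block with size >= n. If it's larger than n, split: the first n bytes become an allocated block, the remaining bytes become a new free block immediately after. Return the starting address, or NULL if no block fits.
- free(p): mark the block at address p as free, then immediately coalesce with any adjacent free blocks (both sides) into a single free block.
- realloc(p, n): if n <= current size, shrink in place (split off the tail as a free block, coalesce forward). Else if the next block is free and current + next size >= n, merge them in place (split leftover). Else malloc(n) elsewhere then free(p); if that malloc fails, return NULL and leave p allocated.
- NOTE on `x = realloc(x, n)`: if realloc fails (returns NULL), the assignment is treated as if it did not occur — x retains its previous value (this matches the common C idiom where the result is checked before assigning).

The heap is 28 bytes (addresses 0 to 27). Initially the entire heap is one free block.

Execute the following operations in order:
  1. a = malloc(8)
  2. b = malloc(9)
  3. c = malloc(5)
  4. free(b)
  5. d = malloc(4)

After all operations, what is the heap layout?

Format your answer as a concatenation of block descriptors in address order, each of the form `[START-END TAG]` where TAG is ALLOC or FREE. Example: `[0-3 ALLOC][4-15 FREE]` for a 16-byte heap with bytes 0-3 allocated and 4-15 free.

Op 1: a = malloc(8) -> a = 0; heap: [0-7 ALLOC][8-27 FREE]
Op 2: b = malloc(9) -> b = 8; heap: [0-7 ALLOC][8-16 ALLOC][17-27 FREE]
Op 3: c = malloc(5) -> c = 17; heap: [0-7 ALLOC][8-16 ALLOC][17-21 ALLOC][22-27 FREE]
Op 4: free(b) -> (freed b); heap: [0-7 ALLOC][8-16 FREE][17-21 ALLOC][22-27 FREE]
Op 5: d = malloc(4) -> d = 8; heap: [0-7 ALLOC][8-11 ALLOC][12-16 FREE][17-21 ALLOC][22-27 FREE]

Answer: [0-7 ALLOC][8-11 ALLOC][12-16 FREE][17-21 ALLOC][22-27 FREE]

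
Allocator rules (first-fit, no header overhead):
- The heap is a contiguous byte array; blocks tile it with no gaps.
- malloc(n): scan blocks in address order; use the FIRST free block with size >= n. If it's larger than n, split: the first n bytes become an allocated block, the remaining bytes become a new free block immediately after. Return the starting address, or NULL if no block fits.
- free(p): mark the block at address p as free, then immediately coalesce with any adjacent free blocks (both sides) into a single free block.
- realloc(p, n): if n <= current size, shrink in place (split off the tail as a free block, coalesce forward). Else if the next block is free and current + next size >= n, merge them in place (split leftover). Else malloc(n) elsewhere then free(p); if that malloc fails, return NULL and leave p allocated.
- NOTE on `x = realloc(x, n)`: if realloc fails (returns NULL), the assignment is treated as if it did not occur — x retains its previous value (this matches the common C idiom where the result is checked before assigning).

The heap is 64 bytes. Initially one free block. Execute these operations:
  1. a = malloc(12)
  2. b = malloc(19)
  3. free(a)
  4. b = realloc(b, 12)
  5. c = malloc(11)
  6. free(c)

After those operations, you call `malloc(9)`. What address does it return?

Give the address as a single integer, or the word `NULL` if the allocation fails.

Op 1: a = malloc(12) -> a = 0; heap: [0-11 ALLOC][12-63 FREE]
Op 2: b = malloc(19) -> b = 12; heap: [0-11 ALLOC][12-30 ALLOC][31-63 FREE]
Op 3: free(a) -> (freed a); heap: [0-11 FREE][12-30 ALLOC][31-63 FREE]
Op 4: b = realloc(b, 12) -> b = 12; heap: [0-11 FREE][12-23 ALLOC][24-63 FREE]
Op 5: c = malloc(11) -> c = 0; heap: [0-10 ALLOC][11-11 FREE][12-23 ALLOC][24-63 FREE]
Op 6: free(c) -> (freed c); heap: [0-11 FREE][12-23 ALLOC][24-63 FREE]
malloc(9): first-fit scan over [0-11 FREE][12-23 ALLOC][24-63 FREE] -> 0

Answer: 0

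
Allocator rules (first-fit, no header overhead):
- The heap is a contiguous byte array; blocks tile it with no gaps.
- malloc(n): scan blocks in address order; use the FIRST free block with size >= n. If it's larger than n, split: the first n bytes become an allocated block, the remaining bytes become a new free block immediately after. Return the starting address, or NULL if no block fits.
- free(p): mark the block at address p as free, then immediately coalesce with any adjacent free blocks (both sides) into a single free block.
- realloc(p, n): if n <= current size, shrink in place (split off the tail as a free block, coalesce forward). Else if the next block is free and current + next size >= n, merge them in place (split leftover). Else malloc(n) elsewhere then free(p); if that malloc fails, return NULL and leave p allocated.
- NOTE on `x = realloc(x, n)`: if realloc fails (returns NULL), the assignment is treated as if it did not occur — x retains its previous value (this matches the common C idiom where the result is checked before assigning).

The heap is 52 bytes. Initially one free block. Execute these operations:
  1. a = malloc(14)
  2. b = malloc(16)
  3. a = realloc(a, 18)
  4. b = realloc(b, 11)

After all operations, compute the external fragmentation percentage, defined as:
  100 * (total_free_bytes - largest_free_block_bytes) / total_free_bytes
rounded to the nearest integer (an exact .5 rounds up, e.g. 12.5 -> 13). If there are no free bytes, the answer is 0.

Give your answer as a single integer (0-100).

Op 1: a = malloc(14) -> a = 0; heap: [0-13 ALLOC][14-51 FREE]
Op 2: b = malloc(16) -> b = 14; heap: [0-13 ALLOC][14-29 ALLOC][30-51 FREE]
Op 3: a = realloc(a, 18) -> a = 30; heap: [0-13 FREE][14-29 ALLOC][30-47 ALLOC][48-51 FREE]
Op 4: b = realloc(b, 11) -> b = 14; heap: [0-13 FREE][14-24 ALLOC][25-29 FREE][30-47 ALLOC][48-51 FREE]
Free blocks: [14 5 4] total_free=23 largest=14 -> 100*(23-14)/23 = 900/23 ≈ 39.130 -> rounds to 39

Answer: 39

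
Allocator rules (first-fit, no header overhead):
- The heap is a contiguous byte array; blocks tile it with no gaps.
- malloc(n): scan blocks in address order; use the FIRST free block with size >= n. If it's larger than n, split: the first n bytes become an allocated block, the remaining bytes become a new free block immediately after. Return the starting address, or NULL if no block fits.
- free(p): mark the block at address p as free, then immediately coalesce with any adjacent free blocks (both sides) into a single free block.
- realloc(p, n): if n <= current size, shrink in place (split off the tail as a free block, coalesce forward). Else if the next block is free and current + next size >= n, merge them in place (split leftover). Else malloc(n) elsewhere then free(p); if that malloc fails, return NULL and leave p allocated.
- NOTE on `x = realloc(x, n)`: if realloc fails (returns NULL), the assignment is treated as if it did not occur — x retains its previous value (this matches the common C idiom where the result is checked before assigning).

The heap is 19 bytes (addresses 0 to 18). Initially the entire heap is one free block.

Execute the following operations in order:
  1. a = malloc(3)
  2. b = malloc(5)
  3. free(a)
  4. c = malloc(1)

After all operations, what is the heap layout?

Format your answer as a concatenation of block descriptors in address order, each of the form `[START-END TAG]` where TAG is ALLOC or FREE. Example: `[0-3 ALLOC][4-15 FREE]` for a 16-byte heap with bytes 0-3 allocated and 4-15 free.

Answer: [0-0 ALLOC][1-2 FREE][3-7 ALLOC][8-18 FREE]

Derivation:
Op 1: a = malloc(3) -> a = 0; heap: [0-2 ALLOC][3-18 FREE]
Op 2: b = malloc(5) -> b = 3; heap: [0-2 ALLOC][3-7 ALLOC][8-18 FREE]
Op 3: free(a) -> (freed a); heap: [0-2 FREE][3-7 ALLOC][8-18 FREE]
Op 4: c = malloc(1) -> c = 0; heap: [0-0 ALLOC][1-2 FREE][3-7 ALLOC][8-18 FREE]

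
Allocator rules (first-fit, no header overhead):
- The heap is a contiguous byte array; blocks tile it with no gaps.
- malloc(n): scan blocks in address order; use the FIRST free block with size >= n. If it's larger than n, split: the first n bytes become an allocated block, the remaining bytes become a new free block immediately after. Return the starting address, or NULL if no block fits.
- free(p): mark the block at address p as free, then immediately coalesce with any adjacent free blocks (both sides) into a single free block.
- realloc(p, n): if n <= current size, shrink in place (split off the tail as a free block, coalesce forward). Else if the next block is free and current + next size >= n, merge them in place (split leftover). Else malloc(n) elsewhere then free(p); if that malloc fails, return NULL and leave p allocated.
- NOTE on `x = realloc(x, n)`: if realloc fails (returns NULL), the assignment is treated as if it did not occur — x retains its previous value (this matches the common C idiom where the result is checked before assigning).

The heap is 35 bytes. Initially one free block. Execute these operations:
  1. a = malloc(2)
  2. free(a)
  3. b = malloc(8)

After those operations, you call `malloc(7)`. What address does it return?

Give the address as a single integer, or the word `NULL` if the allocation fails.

Op 1: a = malloc(2) -> a = 0; heap: [0-1 ALLOC][2-34 FREE]
Op 2: free(a) -> (freed a); heap: [0-34 FREE]
Op 3: b = malloc(8) -> b = 0; heap: [0-7 ALLOC][8-34 FREE]
malloc(7): first-fit scan over [0-7 ALLOC][8-34 FREE] -> 8

Answer: 8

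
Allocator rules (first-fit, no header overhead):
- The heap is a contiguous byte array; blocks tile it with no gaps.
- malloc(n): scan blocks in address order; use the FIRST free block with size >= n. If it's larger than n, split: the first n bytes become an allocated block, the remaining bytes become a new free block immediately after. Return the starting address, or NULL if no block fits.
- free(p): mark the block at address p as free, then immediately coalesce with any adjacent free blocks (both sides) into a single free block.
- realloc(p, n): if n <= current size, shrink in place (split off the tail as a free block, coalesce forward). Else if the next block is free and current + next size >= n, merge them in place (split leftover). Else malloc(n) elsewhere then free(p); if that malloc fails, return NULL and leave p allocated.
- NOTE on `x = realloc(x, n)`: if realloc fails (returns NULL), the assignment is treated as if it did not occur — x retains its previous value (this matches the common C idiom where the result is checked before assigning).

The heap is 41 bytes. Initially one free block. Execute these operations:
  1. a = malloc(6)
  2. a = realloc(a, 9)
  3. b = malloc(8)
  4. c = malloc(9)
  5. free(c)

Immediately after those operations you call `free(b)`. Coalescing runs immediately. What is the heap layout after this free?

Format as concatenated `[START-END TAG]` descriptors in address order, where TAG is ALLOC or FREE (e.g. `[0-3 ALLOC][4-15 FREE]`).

Op 1: a = malloc(6) -> a = 0; heap: [0-5 ALLOC][6-40 FREE]
Op 2: a = realloc(a, 9) -> a = 0; heap: [0-8 ALLOC][9-40 FREE]
Op 3: b = malloc(8) -> b = 9; heap: [0-8 ALLOC][9-16 ALLOC][17-40 FREE]
Op 4: c = malloc(9) -> c = 17; heap: [0-8 ALLOC][9-16 ALLOC][17-25 ALLOC][26-40 FREE]
Op 5: free(c) -> (freed c); heap: [0-8 ALLOC][9-16 ALLOC][17-40 FREE]
free(b): b = 9 -> block [9-16 ALLOC]; mark free, coalesce with adjacent free neighbors -> [0-8 ALLOC][9-40 FREE]

Answer: [0-8 ALLOC][9-40 FREE]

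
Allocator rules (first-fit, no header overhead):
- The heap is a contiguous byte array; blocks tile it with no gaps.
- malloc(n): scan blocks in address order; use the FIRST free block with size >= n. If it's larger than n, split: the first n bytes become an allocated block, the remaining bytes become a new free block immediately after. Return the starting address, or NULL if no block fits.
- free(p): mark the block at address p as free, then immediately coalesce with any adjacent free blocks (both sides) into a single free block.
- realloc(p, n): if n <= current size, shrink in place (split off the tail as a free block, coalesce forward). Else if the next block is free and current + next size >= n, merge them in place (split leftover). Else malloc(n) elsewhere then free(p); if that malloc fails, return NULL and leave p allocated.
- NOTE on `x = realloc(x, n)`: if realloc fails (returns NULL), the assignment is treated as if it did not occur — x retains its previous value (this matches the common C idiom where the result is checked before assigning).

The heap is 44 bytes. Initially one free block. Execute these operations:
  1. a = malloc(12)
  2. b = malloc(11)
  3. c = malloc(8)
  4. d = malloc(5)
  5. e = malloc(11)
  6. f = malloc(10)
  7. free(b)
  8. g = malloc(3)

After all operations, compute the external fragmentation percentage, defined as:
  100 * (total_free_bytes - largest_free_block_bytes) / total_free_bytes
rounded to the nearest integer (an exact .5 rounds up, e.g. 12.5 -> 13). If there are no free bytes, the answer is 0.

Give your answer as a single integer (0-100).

Op 1: a = malloc(12) -> a = 0; heap: [0-11 ALLOC][12-43 FREE]
Op 2: b = malloc(11) -> b = 12; heap: [0-11 ALLOC][12-22 ALLOC][23-43 FREE]
Op 3: c = malloc(8) -> c = 23; heap: [0-11 ALLOC][12-22 ALLOC][23-30 ALLOC][31-43 FREE]
Op 4: d = malloc(5) -> d = 31; heap: [0-11 ALLOC][12-22 ALLOC][23-30 ALLOC][31-35 ALLOC][36-43 FREE]
Op 5: e = malloc(11) -> e = NULL; heap: [0-11 ALLOC][12-22 ALLOC][23-30 ALLOC][31-35 ALLOC][36-43 FREE]
Op 6: f = malloc(10) -> f = NULL; heap: [0-11 ALLOC][12-22 ALLOC][23-30 ALLOC][31-35 ALLOC][36-43 FREE]
Op 7: free(b) -> (freed b); heap: [0-11 ALLOC][12-22 FREE][23-30 ALLOC][31-35 ALLOC][36-43 FREE]
Op 8: g = malloc(3) -> g = 12; heap: [0-11 ALLOC][12-14 ALLOC][15-22 FREE][23-30 ALLOC][31-35 ALLOC][36-43 FREE]
Free blocks: [8 8] total_free=16 largest=8 -> 100*(16-8)/16 = 800/16 = 50

Answer: 50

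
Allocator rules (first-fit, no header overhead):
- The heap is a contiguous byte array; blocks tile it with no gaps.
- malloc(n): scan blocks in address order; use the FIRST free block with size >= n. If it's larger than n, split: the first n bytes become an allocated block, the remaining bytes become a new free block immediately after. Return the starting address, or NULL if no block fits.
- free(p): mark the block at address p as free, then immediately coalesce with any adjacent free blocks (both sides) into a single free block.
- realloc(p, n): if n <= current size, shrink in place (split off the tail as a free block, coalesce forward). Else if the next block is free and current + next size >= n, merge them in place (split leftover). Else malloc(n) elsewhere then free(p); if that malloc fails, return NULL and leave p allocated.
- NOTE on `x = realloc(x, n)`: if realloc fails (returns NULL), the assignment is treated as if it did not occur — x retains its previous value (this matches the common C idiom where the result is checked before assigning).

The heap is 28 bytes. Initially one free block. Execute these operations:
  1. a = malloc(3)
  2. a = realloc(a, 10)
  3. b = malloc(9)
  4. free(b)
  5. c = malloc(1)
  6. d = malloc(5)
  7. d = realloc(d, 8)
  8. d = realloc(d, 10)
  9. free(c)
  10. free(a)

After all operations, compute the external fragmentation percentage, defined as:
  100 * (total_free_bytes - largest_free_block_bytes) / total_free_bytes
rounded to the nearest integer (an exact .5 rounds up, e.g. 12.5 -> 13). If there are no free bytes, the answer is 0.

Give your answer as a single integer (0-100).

Answer: 39

Derivation:
Op 1: a = malloc(3) -> a = 0; heap: [0-2 ALLOC][3-27 FREE]
Op 2: a = realloc(a, 10) -> a = 0; heap: [0-9 ALLOC][10-27 FREE]
Op 3: b = malloc(9) -> b = 10; heap: [0-9 ALLOC][10-18 ALLOC][19-27 FREE]
Op 4: free(b) -> (freed b); heap: [0-9 ALLOC][10-27 FREE]
Op 5: c = malloc(1) -> c = 10; heap: [0-9 ALLOC][10-10 ALLOC][11-27 FREE]
Op 6: d = malloc(5) -> d = 11; heap: [0-9 ALLOC][10-10 ALLOC][11-15 ALLOC][16-27 FREE]
Op 7: d = realloc(d, 8) -> d = 11; heap: [0-9 ALLOC][10-10 ALLOC][11-18 ALLOC][19-27 FREE]
Op 8: d = realloc(d, 10) -> d = 11; heap: [0-9 ALLOC][10-10 ALLOC][11-20 ALLOC][21-27 FREE]
Op 9: free(c) -> (freed c); heap: [0-9 ALLOC][10-10 FREE][11-20 ALLOC][21-27 FREE]
Op 10: free(a) -> (freed a); heap: [0-10 FREE][11-20 ALLOC][21-27 FREE]
Free blocks: [11 7] total_free=18 largest=11 -> 100*(18-11)/18 = 700/18 ≈ 38.889 -> rounds to 39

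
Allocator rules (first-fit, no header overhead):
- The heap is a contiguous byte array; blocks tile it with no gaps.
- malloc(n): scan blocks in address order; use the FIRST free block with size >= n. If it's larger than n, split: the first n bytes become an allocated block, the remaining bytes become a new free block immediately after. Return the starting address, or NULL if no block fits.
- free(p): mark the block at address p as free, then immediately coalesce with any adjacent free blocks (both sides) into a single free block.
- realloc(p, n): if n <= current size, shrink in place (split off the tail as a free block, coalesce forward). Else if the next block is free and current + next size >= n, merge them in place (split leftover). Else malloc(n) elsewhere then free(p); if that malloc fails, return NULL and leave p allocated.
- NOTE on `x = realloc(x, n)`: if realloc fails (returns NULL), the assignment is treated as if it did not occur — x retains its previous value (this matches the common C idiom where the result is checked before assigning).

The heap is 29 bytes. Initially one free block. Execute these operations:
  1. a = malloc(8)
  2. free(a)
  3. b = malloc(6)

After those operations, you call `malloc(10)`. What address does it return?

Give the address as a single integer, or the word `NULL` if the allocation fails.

Answer: 6

Derivation:
Op 1: a = malloc(8) -> a = 0; heap: [0-7 ALLOC][8-28 FREE]
Op 2: free(a) -> (freed a); heap: [0-28 FREE]
Op 3: b = malloc(6) -> b = 0; heap: [0-5 ALLOC][6-28 FREE]
malloc(10): first-fit scan over [0-5 ALLOC][6-28 FREE] -> 6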